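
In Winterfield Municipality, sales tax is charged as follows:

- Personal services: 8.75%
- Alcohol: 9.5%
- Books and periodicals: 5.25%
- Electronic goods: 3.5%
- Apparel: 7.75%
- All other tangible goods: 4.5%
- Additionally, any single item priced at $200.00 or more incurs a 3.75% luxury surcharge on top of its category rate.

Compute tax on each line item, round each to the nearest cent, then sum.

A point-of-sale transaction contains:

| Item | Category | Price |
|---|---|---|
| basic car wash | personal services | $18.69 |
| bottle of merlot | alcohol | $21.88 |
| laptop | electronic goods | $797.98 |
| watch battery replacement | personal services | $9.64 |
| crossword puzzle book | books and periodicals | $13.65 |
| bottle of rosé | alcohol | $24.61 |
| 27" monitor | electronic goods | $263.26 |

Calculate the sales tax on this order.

$84.56

Basic car wash $18.69: personal services → 8.75% → $1.64
Bottle of merlot $21.88: alcohol → 9.5% → $2.08
Laptop $797.98: electronic goods → 3.5% + 3.75% surcharge = 7.25% → $57.85
Watch battery replacement $9.64: personal services → 8.75% → $0.84
Crossword puzzle book $13.65: books and periodicals → 5.25% → $0.72
Bottle of rosé $24.61: alcohol → 9.5% → $2.34
27" monitor $263.26: electronic goods → 3.5% + 3.75% surcharge = 7.25% → $19.09
Total tax = $1.64 + $2.08 + $57.85 + $0.84 + $0.72 + $2.34 + $19.09 = $84.56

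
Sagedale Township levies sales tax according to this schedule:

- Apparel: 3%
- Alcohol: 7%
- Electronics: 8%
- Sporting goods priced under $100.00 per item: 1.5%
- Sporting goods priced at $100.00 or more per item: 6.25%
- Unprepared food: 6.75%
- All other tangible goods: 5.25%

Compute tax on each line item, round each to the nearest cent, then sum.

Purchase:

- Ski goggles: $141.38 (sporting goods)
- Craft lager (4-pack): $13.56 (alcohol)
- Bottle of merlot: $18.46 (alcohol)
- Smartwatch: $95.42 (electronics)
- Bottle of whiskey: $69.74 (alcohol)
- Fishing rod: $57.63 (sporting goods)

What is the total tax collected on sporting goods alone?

Ski goggles $141.38: sporting goods, $100.00 or more → 6.25% → $8.84
Fishing rod $57.63: sporting goods, under $100.00 → 1.5% → $0.86
Tax on sporting goods = $8.84 + $0.86 = $9.70

$9.70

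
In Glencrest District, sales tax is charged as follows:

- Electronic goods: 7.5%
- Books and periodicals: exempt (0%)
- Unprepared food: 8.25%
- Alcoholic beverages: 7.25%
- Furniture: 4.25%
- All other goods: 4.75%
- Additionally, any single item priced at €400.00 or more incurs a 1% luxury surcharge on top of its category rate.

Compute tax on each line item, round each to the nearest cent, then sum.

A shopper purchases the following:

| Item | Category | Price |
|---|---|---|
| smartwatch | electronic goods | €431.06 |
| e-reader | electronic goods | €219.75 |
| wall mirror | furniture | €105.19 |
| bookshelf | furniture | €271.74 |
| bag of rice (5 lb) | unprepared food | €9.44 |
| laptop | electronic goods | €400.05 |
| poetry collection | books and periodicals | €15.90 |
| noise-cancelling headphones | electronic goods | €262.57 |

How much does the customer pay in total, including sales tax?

€1839.31

Smartwatch €431.06: electronic goods → 7.5% + 1% surcharge = 8.5% → €36.64
E-reader €219.75: electronic goods → 7.5% → €16.48
Wall mirror €105.19: furniture → 4.25% → €4.47
Bookshelf €271.74: furniture → 4.25% → €11.55
Bag of rice (5 lb) €9.44: unprepared food → 8.25% → €0.78
Laptop €400.05: electronic goods → 7.5% + 1% surcharge = 8.5% → €34.00
Poetry collection €15.90: books and periodicals → 0% → €0.00
Noise-cancelling headphones €262.57: electronic goods → 7.5% → €19.69
Subtotal = €1715.70; tax = €123.61; total due = €1839.31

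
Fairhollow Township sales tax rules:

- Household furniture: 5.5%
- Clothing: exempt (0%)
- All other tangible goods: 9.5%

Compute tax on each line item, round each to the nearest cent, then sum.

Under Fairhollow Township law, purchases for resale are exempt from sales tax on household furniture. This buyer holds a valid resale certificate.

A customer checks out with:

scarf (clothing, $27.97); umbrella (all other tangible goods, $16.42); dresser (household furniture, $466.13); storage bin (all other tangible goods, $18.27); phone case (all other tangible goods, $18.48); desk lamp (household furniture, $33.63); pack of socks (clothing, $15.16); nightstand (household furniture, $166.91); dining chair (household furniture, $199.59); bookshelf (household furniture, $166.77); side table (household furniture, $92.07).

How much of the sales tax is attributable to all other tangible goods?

$5.06

Umbrella $16.42: all other tangible goods → 9.5% → $1.56
Storage bin $18.27: all other tangible goods → 9.5% → $1.74
Phone case $18.48: all other tangible goods → 9.5% → $1.76
Tax on all other tangible goods = $1.56 + $1.74 + $1.76 = $5.06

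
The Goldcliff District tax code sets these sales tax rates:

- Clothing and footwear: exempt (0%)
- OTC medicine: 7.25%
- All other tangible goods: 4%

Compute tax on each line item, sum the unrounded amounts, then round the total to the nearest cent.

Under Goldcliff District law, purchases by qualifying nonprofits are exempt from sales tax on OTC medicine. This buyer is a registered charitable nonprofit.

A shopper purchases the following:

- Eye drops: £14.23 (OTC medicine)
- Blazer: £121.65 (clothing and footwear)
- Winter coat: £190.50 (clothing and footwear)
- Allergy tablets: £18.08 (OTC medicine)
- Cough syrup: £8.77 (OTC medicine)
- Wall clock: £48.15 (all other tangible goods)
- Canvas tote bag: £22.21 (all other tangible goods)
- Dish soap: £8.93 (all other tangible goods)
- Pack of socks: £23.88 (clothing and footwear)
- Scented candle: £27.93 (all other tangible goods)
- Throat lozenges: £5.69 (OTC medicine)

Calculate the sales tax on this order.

£4.29

Eye drops £14.23: OTC medicine, buyer-exempt → 0% → £0.00
Blazer £121.65: clothing and footwear → 0% → £0.00
Winter coat £190.50: clothing and footwear → 0% → £0.00
Allergy tablets £18.08: OTC medicine, buyer-exempt → 0% → £0.00
Cough syrup £8.77: OTC medicine, buyer-exempt → 0% → £0.00
Wall clock £48.15: all other tangible goods → 4% → £1.926
Canvas tote bag £22.21: all other tangible goods → 4% → £0.8884
Dish soap £8.93: all other tangible goods → 4% → £0.3572
Pack of socks £23.88: clothing and footwear → 0% → £0.00
Scented candle £27.93: all other tangible goods → 4% → £1.1172
Throat lozenges £5.69: OTC medicine, buyer-exempt → 0% → £0.00
Unrounded tax sum = £4.2888 → £4.29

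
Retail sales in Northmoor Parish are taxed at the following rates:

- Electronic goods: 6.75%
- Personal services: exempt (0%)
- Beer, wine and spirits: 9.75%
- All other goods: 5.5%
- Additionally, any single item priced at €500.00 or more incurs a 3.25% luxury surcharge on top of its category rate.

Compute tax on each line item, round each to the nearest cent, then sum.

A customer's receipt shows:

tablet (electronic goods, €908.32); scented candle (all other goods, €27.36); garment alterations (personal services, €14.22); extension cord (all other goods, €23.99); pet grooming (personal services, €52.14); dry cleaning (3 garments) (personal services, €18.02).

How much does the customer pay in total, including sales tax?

€1137.70

Tablet €908.32: electronic goods → 6.75% + 3.25% surcharge = 10% → €90.83
Scented candle €27.36: all other goods → 5.5% → €1.50
Garment alterations €14.22: personal services → 0% → €0.00
Extension cord €23.99: all other goods → 5.5% → €1.32
Pet grooming €52.14: personal services → 0% → €0.00
Dry cleaning (3 garments) €18.02: personal services → 0% → €0.00
Subtotal = €1044.05; tax = €93.65; total due = €1137.70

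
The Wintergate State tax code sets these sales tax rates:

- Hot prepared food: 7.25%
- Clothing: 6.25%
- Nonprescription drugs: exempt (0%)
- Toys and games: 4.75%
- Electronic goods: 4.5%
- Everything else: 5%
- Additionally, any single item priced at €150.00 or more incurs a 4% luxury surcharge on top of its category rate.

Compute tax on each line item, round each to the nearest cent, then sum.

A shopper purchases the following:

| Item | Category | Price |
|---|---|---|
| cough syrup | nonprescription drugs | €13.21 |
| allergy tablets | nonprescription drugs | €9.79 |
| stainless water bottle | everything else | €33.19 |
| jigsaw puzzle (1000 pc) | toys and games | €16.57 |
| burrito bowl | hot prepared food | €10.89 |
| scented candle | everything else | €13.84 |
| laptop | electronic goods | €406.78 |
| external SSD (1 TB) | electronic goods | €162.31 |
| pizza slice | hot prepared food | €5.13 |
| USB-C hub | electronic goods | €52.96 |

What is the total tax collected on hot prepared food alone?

€1.16

Burrito bowl €10.89: hot prepared food → 7.25% → €0.79
Pizza slice €5.13: hot prepared food → 7.25% → €0.37
Tax on hot prepared food = €0.79 + €0.37 = €1.16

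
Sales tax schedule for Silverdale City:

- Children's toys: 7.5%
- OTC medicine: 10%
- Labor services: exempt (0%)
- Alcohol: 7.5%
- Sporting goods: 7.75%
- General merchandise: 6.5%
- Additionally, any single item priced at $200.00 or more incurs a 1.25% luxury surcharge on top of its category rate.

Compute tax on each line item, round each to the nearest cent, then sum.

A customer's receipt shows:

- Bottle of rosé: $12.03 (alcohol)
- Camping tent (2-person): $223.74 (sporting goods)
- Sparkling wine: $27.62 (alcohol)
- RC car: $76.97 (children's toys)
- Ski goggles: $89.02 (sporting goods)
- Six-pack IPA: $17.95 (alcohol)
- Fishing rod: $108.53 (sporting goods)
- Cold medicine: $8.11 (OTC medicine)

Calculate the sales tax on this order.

Bottle of rosé $12.03: alcohol → 7.5% → $0.90
Camping tent (2-person) $223.74: sporting goods → 7.75% + 1.25% surcharge = 9% → $20.14
Sparkling wine $27.62: alcohol → 7.5% → $2.07
RC car $76.97: children's toys → 7.5% → $5.77
Ski goggles $89.02: sporting goods → 7.75% → $6.90
Six-pack IPA $17.95: alcohol → 7.5% → $1.35
Fishing rod $108.53: sporting goods → 7.75% → $8.41
Cold medicine $8.11: OTC medicine → 10% → $0.81
Total tax = $0.90 + $20.14 + $2.07 + $5.77 + $6.90 + $1.35 + $8.41 + $0.81 = $46.35

$46.35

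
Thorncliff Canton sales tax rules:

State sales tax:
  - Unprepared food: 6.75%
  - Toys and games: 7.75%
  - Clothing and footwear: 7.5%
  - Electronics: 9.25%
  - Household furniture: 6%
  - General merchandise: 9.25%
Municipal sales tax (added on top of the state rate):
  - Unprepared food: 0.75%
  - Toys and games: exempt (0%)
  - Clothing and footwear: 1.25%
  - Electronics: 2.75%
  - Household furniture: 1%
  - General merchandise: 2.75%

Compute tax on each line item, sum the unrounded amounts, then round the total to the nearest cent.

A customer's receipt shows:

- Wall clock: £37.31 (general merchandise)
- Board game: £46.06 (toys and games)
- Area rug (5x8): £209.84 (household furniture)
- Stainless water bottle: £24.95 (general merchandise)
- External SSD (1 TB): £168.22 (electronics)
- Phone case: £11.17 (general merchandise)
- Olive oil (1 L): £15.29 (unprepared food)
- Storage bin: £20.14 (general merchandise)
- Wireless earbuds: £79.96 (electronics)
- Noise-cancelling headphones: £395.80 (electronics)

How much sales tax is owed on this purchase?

£107.91

Wall clock £37.31: general merchandise → 9.25% + 2.75% municipal = 12% → £4.4772
Board game £46.06: toys and games → 7.75% + 0% municipal = 7.75% → £3.56965
Area rug (5x8) £209.84: household furniture → 6% + 1% municipal = 7% → £14.6888
Stainless water bottle £24.95: general merchandise → 9.25% + 2.75% municipal = 12% → £2.994
External SSD (1 TB) £168.22: electronics → 9.25% + 2.75% municipal = 12% → £20.1864
Phone case £11.17: general merchandise → 9.25% + 2.75% municipal = 12% → £1.3404
Olive oil (1 L) £15.29: unprepared food → 6.75% + 0.75% municipal = 7.5% → £1.14675
Storage bin £20.14: general merchandise → 9.25% + 2.75% municipal = 12% → £2.4168
Wireless earbuds £79.96: electronics → 9.25% + 2.75% municipal = 12% → £9.5952
Noise-cancelling headphones £395.80: electronics → 9.25% + 2.75% municipal = 12% → £47.496
Unrounded tax sum = £107.9112 → £107.91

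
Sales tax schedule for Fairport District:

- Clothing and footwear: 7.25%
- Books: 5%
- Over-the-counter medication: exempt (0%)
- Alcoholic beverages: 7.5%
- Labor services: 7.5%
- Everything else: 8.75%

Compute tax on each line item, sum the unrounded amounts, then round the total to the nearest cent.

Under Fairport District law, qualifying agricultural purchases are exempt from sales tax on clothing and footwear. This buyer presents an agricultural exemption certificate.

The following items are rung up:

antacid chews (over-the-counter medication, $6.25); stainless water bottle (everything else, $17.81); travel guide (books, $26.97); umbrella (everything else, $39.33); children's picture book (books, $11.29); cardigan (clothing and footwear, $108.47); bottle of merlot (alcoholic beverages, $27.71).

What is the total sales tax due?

$8.99

Antacid chews $6.25: over-the-counter medication → 0% → $0.00
Stainless water bottle $17.81: everything else → 8.75% → $1.558375
Travel guide $26.97: books → 5% → $1.3485
Umbrella $39.33: everything else → 8.75% → $3.441375
Children's picture book $11.29: books → 5% → $0.5645
Cardigan $108.47: clothing and footwear, buyer-exempt → 0% → $0.00
Bottle of merlot $27.71: alcoholic beverages → 7.5% → $2.07825
Unrounded tax sum = $8.991 → $8.99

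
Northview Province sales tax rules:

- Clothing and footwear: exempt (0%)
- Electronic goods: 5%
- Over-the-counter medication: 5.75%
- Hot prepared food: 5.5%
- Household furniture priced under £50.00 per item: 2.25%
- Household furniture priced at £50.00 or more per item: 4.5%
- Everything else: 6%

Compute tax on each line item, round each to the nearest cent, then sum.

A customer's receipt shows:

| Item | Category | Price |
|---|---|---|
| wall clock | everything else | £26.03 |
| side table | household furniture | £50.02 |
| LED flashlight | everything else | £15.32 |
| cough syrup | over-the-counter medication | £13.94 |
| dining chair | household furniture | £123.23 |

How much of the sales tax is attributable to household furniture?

£7.80

Side table £50.02: household furniture, £50.00 or more → 4.5% → £2.25
Dining chair £123.23: household furniture, £50.00 or more → 4.5% → £5.55
Tax on household furniture = £2.25 + £5.55 = £7.80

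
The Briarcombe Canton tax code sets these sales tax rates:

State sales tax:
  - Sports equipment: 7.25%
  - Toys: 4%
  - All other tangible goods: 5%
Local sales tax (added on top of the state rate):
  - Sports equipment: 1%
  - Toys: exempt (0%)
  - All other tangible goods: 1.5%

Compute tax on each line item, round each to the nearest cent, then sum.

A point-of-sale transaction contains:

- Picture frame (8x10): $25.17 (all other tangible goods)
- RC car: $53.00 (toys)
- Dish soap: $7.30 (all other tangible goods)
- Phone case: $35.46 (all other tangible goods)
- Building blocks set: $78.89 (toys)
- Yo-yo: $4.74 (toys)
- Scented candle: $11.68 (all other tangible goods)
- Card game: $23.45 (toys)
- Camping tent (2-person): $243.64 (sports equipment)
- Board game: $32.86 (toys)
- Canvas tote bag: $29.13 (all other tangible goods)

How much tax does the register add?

$34.88

Picture frame (8x10) $25.17: all other tangible goods → 5% + 1.5% local = 6.5% → $1.64
RC car $53.00: toys → 4% + 0% local = 4% → $2.12
Dish soap $7.30: all other tangible goods → 5% + 1.5% local = 6.5% → $0.47
Phone case $35.46: all other tangible goods → 5% + 1.5% local = 6.5% → $2.30
Building blocks set $78.89: toys → 4% + 0% local = 4% → $3.16
Yo-yo $4.74: toys → 4% + 0% local = 4% → $0.19
Scented candle $11.68: all other tangible goods → 5% + 1.5% local = 6.5% → $0.76
Card game $23.45: toys → 4% + 0% local = 4% → $0.94
Camping tent (2-person) $243.64: sports equipment → 7.25% + 1% local = 8.25% → $20.10
Board game $32.86: toys → 4% + 0% local = 4% → $1.31
Canvas tote bag $29.13: all other tangible goods → 5% + 1.5% local = 6.5% → $1.89
Total tax = $1.64 + $2.12 + $0.47 + $2.30 + $3.16 + $0.19 + $0.76 + $0.94 + $20.10 + $1.31 + $1.89 = $34.88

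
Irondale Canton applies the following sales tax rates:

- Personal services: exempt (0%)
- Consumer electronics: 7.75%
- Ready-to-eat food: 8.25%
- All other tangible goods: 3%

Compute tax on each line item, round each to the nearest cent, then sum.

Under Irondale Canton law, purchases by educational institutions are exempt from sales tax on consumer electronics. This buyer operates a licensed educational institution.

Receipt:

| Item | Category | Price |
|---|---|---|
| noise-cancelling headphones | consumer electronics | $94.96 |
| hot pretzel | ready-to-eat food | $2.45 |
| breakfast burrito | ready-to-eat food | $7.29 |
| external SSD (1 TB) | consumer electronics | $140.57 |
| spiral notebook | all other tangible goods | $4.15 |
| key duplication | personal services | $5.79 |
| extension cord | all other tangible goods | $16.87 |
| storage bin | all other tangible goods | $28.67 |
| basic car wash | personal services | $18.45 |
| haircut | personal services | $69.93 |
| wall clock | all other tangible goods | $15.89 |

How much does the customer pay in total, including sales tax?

$407.79

Noise-cancelling headphones $94.96: consumer electronics, buyer-exempt → 0% → $0.00
Hot pretzel $2.45: ready-to-eat food → 8.25% → $0.20
Breakfast burrito $7.29: ready-to-eat food → 8.25% → $0.60
External SSD (1 TB) $140.57: consumer electronics, buyer-exempt → 0% → $0.00
Spiral notebook $4.15: all other tangible goods → 3% → $0.12
Key duplication $5.79: personal services → 0% → $0.00
Extension cord $16.87: all other tangible goods → 3% → $0.51
Storage bin $28.67: all other tangible goods → 3% → $0.86
Basic car wash $18.45: personal services → 0% → $0.00
Haircut $69.93: personal services → 0% → $0.00
Wall clock $15.89: all other tangible goods → 3% → $0.48
Subtotal = $405.02; tax = $2.77; total due = $407.79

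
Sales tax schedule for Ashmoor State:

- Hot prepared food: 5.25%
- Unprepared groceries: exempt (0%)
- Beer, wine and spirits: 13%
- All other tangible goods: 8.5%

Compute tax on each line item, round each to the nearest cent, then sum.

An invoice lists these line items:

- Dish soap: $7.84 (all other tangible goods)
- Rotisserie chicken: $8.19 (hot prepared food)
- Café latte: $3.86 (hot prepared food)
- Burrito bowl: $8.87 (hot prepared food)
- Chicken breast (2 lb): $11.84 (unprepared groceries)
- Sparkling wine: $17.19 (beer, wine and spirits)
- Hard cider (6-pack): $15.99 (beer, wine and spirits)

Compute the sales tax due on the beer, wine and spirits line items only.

Sparkling wine $17.19: beer, wine and spirits → 13% → $2.23
Hard cider (6-pack) $15.99: beer, wine and spirits → 13% → $2.08
Tax on beer, wine and spirits = $2.23 + $2.08 = $4.31

$4.31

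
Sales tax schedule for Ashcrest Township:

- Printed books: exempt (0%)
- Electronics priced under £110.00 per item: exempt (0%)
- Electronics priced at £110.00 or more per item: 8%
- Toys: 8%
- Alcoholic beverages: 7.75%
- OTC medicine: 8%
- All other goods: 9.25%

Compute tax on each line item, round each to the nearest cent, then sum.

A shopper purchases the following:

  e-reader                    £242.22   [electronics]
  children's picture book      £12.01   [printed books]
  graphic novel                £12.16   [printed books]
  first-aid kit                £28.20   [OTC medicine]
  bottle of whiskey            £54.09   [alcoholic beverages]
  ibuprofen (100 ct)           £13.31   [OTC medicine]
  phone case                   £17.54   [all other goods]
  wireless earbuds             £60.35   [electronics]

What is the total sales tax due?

E-reader £242.22: electronics, £110.00 or more → 8% → £19.38
Children's picture book £12.01: printed books → 0% → £0.00
Graphic novel £12.16: printed books → 0% → £0.00
First-aid kit £28.20: OTC medicine → 8% → £2.26
Bottle of whiskey £54.09: alcoholic beverages → 7.75% → £4.19
Ibuprofen (100 ct) £13.31: OTC medicine → 8% → £1.06
Phone case £17.54: all other goods → 9.25% → £1.62
Wireless earbuds £60.35: electronics, under £110.00 → 0% → £0.00
Total tax = £19.38 + £2.26 + £4.19 + £1.06 + £1.62 = £28.51

£28.51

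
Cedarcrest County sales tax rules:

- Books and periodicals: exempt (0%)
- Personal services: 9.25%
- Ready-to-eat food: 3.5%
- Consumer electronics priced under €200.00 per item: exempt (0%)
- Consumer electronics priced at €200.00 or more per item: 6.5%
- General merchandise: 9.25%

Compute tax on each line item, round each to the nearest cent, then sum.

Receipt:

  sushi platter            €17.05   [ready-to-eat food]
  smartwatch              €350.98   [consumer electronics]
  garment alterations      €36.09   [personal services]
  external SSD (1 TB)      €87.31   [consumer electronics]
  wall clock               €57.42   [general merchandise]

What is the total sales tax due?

€32.06

Sushi platter €17.05: ready-to-eat food → 3.5% → €0.60
Smartwatch €350.98: consumer electronics, €200.00 or more → 6.5% → €22.81
Garment alterations €36.09: personal services → 9.25% → €3.34
External SSD (1 TB) €87.31: consumer electronics, under €200.00 → 0% → €0.00
Wall clock €57.42: general merchandise → 9.25% → €5.31
Total tax = €0.60 + €22.81 + €3.34 + €5.31 = €32.06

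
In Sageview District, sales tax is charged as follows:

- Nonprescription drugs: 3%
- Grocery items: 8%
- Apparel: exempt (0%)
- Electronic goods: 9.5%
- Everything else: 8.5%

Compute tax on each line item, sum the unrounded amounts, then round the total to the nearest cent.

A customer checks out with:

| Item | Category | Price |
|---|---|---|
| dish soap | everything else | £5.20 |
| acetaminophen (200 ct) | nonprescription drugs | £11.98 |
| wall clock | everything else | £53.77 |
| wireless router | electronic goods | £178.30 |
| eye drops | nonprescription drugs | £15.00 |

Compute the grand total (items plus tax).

£287.01

Dish soap £5.20: everything else → 8.5% → £0.442
Acetaminophen (200 ct) £11.98: nonprescription drugs → 3% → £0.3594
Wall clock £53.77: everything else → 8.5% → £4.57045
Wireless router £178.30: electronic goods → 9.5% → £16.9385
Eye drops £15.00: nonprescription drugs → 3% → £0.45
Subtotal = £264.25; unrounded tax = £22.76035 → £22.76; total due = £287.01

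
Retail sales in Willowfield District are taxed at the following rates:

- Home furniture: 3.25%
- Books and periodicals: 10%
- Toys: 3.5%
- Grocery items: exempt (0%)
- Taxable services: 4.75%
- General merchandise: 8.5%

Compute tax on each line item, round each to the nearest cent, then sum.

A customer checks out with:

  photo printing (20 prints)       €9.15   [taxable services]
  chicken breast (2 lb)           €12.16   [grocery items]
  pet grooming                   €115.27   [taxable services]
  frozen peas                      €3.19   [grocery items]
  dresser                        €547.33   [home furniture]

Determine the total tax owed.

Photo printing (20 prints) €9.15: taxable services → 4.75% → €0.43
Chicken breast (2 lb) €12.16: grocery items → 0% → €0.00
Pet grooming €115.27: taxable services → 4.75% → €5.48
Frozen peas €3.19: grocery items → 0% → €0.00
Dresser €547.33: home furniture → 3.25% → €17.79
Total tax = €0.43 + €5.48 + €17.79 = €23.70

€23.70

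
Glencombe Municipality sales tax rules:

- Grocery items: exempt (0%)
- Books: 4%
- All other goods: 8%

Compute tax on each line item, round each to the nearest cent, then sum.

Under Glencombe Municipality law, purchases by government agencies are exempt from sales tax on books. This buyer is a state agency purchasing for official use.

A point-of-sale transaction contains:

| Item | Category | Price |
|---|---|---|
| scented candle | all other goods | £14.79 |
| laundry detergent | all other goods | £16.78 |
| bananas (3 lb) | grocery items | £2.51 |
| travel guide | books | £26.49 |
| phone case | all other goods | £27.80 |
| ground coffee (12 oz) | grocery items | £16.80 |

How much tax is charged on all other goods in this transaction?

Scented candle £14.79: all other goods → 8% → £1.18
Laundry detergent £16.78: all other goods → 8% → £1.34
Phone case £27.80: all other goods → 8% → £2.22
Tax on all other goods = £1.18 + £1.34 + £2.22 = £4.74

£4.74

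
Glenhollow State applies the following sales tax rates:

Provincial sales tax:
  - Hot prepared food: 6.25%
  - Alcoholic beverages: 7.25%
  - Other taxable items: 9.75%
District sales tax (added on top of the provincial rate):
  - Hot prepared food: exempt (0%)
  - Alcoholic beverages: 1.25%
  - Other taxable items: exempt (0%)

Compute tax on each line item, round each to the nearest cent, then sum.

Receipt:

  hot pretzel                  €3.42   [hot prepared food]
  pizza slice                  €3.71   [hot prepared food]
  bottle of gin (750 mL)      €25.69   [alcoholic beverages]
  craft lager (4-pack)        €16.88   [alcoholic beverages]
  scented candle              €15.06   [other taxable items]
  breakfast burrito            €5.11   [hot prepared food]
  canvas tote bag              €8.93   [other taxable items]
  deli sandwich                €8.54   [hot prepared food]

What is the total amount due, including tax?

€94.58

Hot pretzel €3.42: hot prepared food → 6.25% + 0% district = 6.25% → €0.21
Pizza slice €3.71: hot prepared food → 6.25% + 0% district = 6.25% → €0.23
Bottle of gin (750 mL) €25.69: alcoholic beverages → 7.25% + 1.25% district = 8.5% → €2.18
Craft lager (4-pack) €16.88: alcoholic beverages → 7.25% + 1.25% district = 8.5% → €1.43
Scented candle €15.06: other taxable items → 9.75% + 0% district = 9.75% → €1.47
Breakfast burrito €5.11: hot prepared food → 6.25% + 0% district = 6.25% → €0.32
Canvas tote bag €8.93: other taxable items → 9.75% + 0% district = 9.75% → €0.87
Deli sandwich €8.54: hot prepared food → 6.25% + 0% district = 6.25% → €0.53
Subtotal = €87.34; tax = €7.24; total due = €94.58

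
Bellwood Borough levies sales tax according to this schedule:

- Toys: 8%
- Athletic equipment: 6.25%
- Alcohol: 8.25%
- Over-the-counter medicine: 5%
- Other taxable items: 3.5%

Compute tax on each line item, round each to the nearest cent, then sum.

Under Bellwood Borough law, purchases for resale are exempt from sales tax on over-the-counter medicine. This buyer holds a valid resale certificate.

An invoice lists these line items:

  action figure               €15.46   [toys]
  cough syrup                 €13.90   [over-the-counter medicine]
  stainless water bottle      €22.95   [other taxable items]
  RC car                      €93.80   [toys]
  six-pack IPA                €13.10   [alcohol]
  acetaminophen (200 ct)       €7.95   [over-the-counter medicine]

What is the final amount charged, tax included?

Action figure €15.46: toys → 8% → €1.24
Cough syrup €13.90: over-the-counter medicine, buyer-exempt → 0% → €0.00
Stainless water bottle €22.95: other taxable items → 3.5% → €0.80
RC car €93.80: toys → 8% → €7.50
Six-pack IPA €13.10: alcohol → 8.25% → €1.08
Acetaminophen (200 ct) €7.95: over-the-counter medicine, buyer-exempt → 0% → €0.00
Subtotal = €167.16; tax = €10.62; total due = €177.78

€177.78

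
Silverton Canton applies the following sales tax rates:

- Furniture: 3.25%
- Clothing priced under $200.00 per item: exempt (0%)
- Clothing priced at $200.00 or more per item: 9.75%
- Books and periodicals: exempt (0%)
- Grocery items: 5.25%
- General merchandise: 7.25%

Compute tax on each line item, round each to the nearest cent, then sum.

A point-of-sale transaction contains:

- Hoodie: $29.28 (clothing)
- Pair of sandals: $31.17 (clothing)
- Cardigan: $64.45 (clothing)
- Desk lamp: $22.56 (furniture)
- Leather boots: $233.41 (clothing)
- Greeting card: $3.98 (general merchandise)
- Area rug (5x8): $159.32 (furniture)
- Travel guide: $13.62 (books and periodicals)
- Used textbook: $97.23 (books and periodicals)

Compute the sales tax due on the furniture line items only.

Desk lamp $22.56: furniture → 3.25% → $0.73
Area rug (5x8) $159.32: furniture → 3.25% → $5.18
Tax on furniture = $0.73 + $5.18 = $5.91

$5.91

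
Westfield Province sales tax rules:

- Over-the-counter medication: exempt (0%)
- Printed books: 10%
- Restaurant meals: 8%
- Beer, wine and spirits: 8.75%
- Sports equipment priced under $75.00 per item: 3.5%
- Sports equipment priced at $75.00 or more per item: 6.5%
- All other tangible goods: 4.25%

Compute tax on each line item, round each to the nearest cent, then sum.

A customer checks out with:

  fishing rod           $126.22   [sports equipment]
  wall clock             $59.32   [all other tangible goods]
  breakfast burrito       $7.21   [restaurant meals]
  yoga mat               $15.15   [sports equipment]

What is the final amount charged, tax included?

$219.73

Fishing rod $126.22: sports equipment, $75.00 or more → 6.5% → $8.20
Wall clock $59.32: all other tangible goods → 4.25% → $2.52
Breakfast burrito $7.21: restaurant meals → 8% → $0.58
Yoga mat $15.15: sports equipment, under $75.00 → 3.5% → $0.53
Subtotal = $207.90; tax = $11.83; total due = $219.73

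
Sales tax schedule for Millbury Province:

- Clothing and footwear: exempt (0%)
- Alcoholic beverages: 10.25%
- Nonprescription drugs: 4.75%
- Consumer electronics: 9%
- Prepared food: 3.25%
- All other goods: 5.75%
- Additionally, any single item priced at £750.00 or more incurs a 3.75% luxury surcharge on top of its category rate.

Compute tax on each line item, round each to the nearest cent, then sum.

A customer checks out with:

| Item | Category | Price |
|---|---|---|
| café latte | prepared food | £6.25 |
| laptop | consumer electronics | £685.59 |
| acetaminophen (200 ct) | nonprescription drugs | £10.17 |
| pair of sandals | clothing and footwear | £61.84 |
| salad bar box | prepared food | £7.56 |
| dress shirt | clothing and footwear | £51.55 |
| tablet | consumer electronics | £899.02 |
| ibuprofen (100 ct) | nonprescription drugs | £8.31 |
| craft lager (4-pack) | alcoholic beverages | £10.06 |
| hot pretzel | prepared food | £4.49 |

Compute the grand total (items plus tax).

Café latte £6.25: prepared food → 3.25% → £0.20
Laptop £685.59: consumer electronics → 9% → £61.70
Acetaminophen (200 ct) £10.17: nonprescription drugs → 4.75% → £0.48
Pair of sandals £61.84: clothing and footwear → 0% → £0.00
Salad bar box £7.56: prepared food → 3.25% → £0.25
Dress shirt £51.55: clothing and footwear → 0% → £0.00
Tablet £899.02: consumer electronics → 9% + 3.75% surcharge = 12.75% → £114.63
Ibuprofen (100 ct) £8.31: nonprescription drugs → 4.75% → £0.39
Craft lager (4-pack) £10.06: alcoholic beverages → 10.25% → £1.03
Hot pretzel £4.49: prepared food → 3.25% → £0.15
Subtotal = £1744.84; tax = £178.83; total due = £1923.67

£1923.67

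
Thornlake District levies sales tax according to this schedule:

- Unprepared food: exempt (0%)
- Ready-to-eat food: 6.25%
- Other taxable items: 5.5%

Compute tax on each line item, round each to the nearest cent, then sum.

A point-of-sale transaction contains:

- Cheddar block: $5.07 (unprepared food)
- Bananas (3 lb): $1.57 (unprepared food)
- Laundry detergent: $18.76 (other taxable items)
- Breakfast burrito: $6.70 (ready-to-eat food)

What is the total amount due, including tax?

Cheddar block $5.07: unprepared food → 0% → $0.00
Bananas (3 lb) $1.57: unprepared food → 0% → $0.00
Laundry detergent $18.76: other taxable items → 5.5% → $1.03
Breakfast burrito $6.70: ready-to-eat food → 6.25% → $0.42
Subtotal = $32.10; tax = $1.45; total due = $33.55

$33.55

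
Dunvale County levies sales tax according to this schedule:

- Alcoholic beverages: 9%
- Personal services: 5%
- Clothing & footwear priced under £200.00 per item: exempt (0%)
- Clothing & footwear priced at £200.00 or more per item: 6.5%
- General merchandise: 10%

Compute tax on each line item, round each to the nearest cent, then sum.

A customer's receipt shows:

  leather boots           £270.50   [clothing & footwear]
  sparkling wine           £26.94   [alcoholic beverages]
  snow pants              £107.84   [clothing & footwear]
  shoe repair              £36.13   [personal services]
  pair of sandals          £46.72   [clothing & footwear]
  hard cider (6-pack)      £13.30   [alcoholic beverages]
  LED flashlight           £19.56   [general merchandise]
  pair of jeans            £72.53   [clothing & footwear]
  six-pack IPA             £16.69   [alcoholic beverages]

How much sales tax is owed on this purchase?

£26.47

Leather boots £270.50: clothing & footwear, £200.00 or more → 6.5% → £17.58
Sparkling wine £26.94: alcoholic beverages → 9% → £2.42
Snow pants £107.84: clothing & footwear, under £200.00 → 0% → £0.00
Shoe repair £36.13: personal services → 5% → £1.81
Pair of sandals £46.72: clothing & footwear, under £200.00 → 0% → £0.00
Hard cider (6-pack) £13.30: alcoholic beverages → 9% → £1.20
LED flashlight £19.56: general merchandise → 10% → £1.96
Pair of jeans £72.53: clothing & footwear, under £200.00 → 0% → £0.00
Six-pack IPA £16.69: alcoholic beverages → 9% → £1.50
Total tax = £17.58 + £2.42 + £1.81 + £1.20 + £1.96 + £1.50 = £26.47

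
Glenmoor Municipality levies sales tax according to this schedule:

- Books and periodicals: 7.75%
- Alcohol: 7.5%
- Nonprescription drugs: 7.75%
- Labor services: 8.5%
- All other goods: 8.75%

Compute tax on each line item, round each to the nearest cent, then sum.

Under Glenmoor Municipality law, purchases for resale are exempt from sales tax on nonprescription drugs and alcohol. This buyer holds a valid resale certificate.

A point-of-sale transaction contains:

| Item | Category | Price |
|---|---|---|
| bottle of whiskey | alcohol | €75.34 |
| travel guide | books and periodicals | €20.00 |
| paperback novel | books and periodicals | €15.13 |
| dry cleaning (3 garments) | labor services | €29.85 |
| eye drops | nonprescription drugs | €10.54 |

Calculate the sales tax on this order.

€5.26

Bottle of whiskey €75.34: alcohol, buyer-exempt → 0% → €0.00
Travel guide €20.00: books and periodicals → 7.75% → €1.55
Paperback novel €15.13: books and periodicals → 7.75% → €1.17
Dry cleaning (3 garments) €29.85: labor services → 8.5% → €2.54
Eye drops €10.54: nonprescription drugs, buyer-exempt → 0% → €0.00
Total tax = €1.55 + €1.17 + €2.54 = €5.26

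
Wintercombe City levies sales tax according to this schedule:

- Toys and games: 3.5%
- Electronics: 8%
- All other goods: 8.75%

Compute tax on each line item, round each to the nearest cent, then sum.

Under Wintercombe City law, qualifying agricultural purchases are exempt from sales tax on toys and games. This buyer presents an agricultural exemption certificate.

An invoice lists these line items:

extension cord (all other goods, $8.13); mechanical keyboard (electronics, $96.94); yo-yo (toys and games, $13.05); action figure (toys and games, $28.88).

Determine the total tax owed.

$8.47

Extension cord $8.13: all other goods → 8.75% → $0.71
Mechanical keyboard $96.94: electronics → 8% → $7.76
Yo-yo $13.05: toys and games, buyer-exempt → 0% → $0.00
Action figure $28.88: toys and games, buyer-exempt → 0% → $0.00
Total tax = $0.71 + $7.76 = $8.47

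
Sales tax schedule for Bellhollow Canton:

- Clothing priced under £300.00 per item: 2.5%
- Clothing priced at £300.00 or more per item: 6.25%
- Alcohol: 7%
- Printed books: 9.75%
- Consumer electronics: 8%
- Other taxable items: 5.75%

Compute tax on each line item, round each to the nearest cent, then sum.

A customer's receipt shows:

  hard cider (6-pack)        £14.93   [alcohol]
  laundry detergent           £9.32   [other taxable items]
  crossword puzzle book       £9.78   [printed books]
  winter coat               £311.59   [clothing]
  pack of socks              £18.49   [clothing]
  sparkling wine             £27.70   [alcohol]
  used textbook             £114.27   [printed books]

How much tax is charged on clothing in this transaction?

Winter coat £311.59: clothing, £300.00 or more → 6.25% → £19.47
Pack of socks £18.49: clothing, under £300.00 → 2.5% → £0.46
Tax on clothing = £19.47 + £0.46 = £19.93

£19.93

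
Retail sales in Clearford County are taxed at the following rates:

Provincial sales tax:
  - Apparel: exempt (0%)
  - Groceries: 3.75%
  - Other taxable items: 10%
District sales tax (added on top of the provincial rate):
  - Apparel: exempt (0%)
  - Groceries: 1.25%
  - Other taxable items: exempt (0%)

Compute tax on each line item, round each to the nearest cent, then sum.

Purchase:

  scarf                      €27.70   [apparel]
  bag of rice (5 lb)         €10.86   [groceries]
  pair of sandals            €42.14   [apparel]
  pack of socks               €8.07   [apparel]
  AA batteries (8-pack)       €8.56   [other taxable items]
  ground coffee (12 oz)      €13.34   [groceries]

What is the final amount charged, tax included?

€112.74

Scarf €27.70: apparel → 0% + 0% district = 0% → €0.00
Bag of rice (5 lb) €10.86: groceries → 3.75% + 1.25% district = 5% → €0.54
Pair of sandals €42.14: apparel → 0% + 0% district = 0% → €0.00
Pack of socks €8.07: apparel → 0% + 0% district = 0% → €0.00
AA batteries (8-pack) €8.56: other taxable items → 10% + 0% district = 10% → €0.86
Ground coffee (12 oz) €13.34: groceries → 3.75% + 1.25% district = 5% → €0.67
Subtotal = €110.67; tax = €2.07; total due = €112.74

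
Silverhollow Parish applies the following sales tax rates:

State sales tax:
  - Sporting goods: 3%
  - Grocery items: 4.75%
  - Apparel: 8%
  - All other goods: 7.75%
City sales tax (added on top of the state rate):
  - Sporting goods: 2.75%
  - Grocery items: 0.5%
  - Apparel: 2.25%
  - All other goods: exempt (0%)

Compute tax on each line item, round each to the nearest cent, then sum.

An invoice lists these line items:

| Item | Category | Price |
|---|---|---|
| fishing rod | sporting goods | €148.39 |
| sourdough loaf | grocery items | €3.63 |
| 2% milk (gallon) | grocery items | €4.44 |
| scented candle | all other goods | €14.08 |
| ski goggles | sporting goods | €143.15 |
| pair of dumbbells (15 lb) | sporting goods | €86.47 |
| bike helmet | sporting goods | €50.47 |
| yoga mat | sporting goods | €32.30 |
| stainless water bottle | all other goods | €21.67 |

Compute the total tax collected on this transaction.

Fishing rod €148.39: sporting goods → 3% + 2.75% city = 5.75% → €8.53
Sourdough loaf €3.63: grocery items → 4.75% + 0.5% city = 5.25% → €0.19
2% milk (gallon) €4.44: grocery items → 4.75% + 0.5% city = 5.25% → €0.23
Scented candle €14.08: all other goods → 7.75% + 0% city = 7.75% → €1.09
Ski goggles €143.15: sporting goods → 3% + 2.75% city = 5.75% → €8.23
Pair of dumbbells (15 lb) €86.47: sporting goods → 3% + 2.75% city = 5.75% → €4.97
Bike helmet €50.47: sporting goods → 3% + 2.75% city = 5.75% → €2.90
Yoga mat €32.30: sporting goods → 3% + 2.75% city = 5.75% → €1.86
Stainless water bottle €21.67: all other goods → 7.75% + 0% city = 7.75% → €1.68
Total tax = €8.53 + €0.19 + €0.23 + €1.09 + €8.23 + €4.97 + €2.90 + €1.86 + €1.68 = €29.68

€29.68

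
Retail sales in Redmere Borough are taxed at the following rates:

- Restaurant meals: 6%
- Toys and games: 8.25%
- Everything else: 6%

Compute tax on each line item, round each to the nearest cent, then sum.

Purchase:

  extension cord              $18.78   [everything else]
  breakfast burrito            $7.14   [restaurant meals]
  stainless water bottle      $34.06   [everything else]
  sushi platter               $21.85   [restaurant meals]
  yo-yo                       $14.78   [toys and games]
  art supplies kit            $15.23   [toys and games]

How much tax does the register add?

Extension cord $18.78: everything else → 6% → $1.13
Breakfast burrito $7.14: restaurant meals → 6% → $0.43
Stainless water bottle $34.06: everything else → 6% → $2.04
Sushi platter $21.85: restaurant meals → 6% → $1.31
Yo-yo $14.78: toys and games → 8.25% → $1.22
Art supplies kit $15.23: toys and games → 8.25% → $1.26
Total tax = $1.13 + $0.43 + $2.04 + $1.31 + $1.22 + $1.26 = $7.39

$7.39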